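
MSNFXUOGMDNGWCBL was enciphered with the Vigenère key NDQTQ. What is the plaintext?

ZPXMHHLQTNADGJLY

Repeat the key across the ciphertext: NDQTQNDQTQNDQTQN
M(12)−N(13): -1≡25 → Z
S(18)−D(3): 15 → P
N(13)−Q(16): -3≡23 → X
F(5)−T(19): -14≡12 → M
X(23)−Q(16): 7 → H
U(20)−N(13): 7 → H
O(14)−D(3): 11 → L
G(6)−Q(16): -10≡16 → Q
M(12)−T(19): -7≡19 → T
D(3)−Q(16): -13≡13 → N
N(13)−N(13): 0 → A
G(6)−D(3): 3 → D
W(22)−Q(16): 6 → G
C(2)−T(19): -17≡9 → J
B(1)−Q(16): -15≡11 → L
L(11)−N(13): -2≡24 → Y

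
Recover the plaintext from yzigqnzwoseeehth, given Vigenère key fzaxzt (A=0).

Repeat the key across the ciphertext: fzaxztfzaxztfzax
y(24)−f(5): 19 → t
z(25)−z(25): 0 → a
i(8)−a(0): 8 → i
g(6)−x(23): -17≡9 → j
q(16)−z(25): -9≡17 → r
n(13)−t(19): -6≡20 → u
z(25)−f(5): 20 → u
w(22)−z(25): -3≡23 → x
o(14)−a(0): 14 → o
s(18)−x(23): -5≡21 → v
e(4)−z(25): -21≡5 → f
e(4)−t(19): -15≡11 → l
e(4)−f(5): -1≡25 → z
h(7)−z(25): -18≡8 → i
t(19)−a(0): 19 → t
h(7)−x(23): -16≡10 → k

taijruuxovflzitk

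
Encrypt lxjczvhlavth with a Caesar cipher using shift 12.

xjvolhtxmhft

l(11): 11+12=23 → x
x(23): 23+12=35≡9 → j
j(9): 9+12=21 → v
c(2): 2+12=14 → o
z(25): 25+12=37≡11 → l
v(21): 21+12=33≡7 → h
h(7): 7+12=19 → t
l(11): 11+12=23 → x
a(0): 0+12=12 → m
v(21): 21+12=33≡7 → h
t(19): 19+12=31≡5 → f
h(7): 7+12=19 → t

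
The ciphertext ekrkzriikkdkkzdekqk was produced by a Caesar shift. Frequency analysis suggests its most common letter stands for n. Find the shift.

23

The most frequent ciphertext letter is k (appears 8 times).
k is position 10; n is position 13.
Shift = -3≡23.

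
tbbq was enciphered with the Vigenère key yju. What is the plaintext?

Repeat the key across the ciphertext: yjuy
t(19)−y(24): -5≡21 → v
b(1)−j(9): -8≡18 → s
b(1)−u(20): -19≡7 → h
q(16)−y(24): -8≡18 → s

vshs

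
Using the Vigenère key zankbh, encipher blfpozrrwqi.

Repeat the key across the message: zankbhzankb
b(1)+z(25): 26≡0 → a
l(11)+a(0): 11 → l
f(5)+n(13): 18 → s
p(15)+k(10): 25 → z
o(14)+b(1): 15 → p
z(25)+h(7): 32≡6 → g
r(17)+z(25): 42≡16 → q
r(17)+a(0): 17 → r
w(22)+n(13): 35≡9 → j
q(16)+k(10): 26≡0 → a
i(8)+b(1): 9 → j

alszpgqrjaj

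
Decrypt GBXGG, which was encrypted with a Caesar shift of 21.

G(6): 6−21=-15≡11 → L
B(1): 1−21=-20≡6 → G
X(23): 23−21=2 → C
G(6): 6−21=-15≡11 → L
G(6): 6−21=-15≡11 → L

LGCLL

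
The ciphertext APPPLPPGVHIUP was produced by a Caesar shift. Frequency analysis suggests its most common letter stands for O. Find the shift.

1

The most frequent ciphertext letter is P (appears 6 times).
P is position 15; O is position 14.
Shift = 1.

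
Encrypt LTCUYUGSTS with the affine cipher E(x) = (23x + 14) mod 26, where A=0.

L(11): 23·11+14=267≡7 → H
T(19): 23·19+14=451≡9 → J
C(2): 23·2+14=60≡8 → I
U(20): 23·20+14=474≡6 → G
Y(24): 23·24+14=566≡20 → U
U(20): 23·20+14=474≡6 → G
G(6): 23·6+14=152≡22 → W
S(18): 23·18+14=428≡12 → M
T(19): 23·19+14=451≡9 → J
S(18): 23·18+14=428≡12 → M

HJIGUGWMJM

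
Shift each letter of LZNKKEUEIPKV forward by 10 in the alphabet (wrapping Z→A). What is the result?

VJXUUOEOSZUF

L(11): 11+10=21 → V
Z(25): 25+10=35≡9 → J
N(13): 13+10=23 → X
K(10): 10+10=20 → U
K(10): 10+10=20 → U
E(4): 4+10=14 → O
U(20): 20+10=30≡4 → E
E(4): 4+10=14 → O
I(8): 8+10=18 → S
P(15): 15+10=25 → Z
K(10): 10+10=20 → U
V(21): 21+10=31≡5 → F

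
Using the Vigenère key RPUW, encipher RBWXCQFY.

IQQTTFZU

Repeat the key across the message: RPUWRPUW
R(17)+R(17): 34≡8 → I
B(1)+P(15): 16 → Q
W(22)+U(20): 42≡16 → Q
X(23)+W(22): 45≡19 → T
C(2)+R(17): 19 → T
Q(16)+P(15): 31≡5 → F
F(5)+U(20): 25 → Z
Y(24)+W(22): 46≡20 → U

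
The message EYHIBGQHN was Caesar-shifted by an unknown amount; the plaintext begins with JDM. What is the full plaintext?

From the crib: E(4)−J(9)=-5≡21, so the shift is 21.
Subtract 21 from each ciphertext letter:
E(4): 4−21=-17≡9 → J
Y(24): 24−21=3 → D
H(7): 7−21=-14≡12 → M
I(8): 8−21=-13≡13 → N
B(1): 1−21=-20≡6 → G
G(6): 6−21=-15≡11 → L
Q(16): 16−21=-5≡21 → V
H(7): 7−21=-14≡12 → M
N(13): 13−21=-8≡18 → S

JDMNGLVMS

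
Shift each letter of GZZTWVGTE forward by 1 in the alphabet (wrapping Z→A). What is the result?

HAAUXWHUF

G(6): 6+1=7 → H
Z(25): 25+1=26≡0 → A
Z(25): 25+1=26≡0 → A
T(19): 19+1=20 → U
W(22): 22+1=23 → X
V(21): 21+1=22 → W
G(6): 6+1=7 → H
T(19): 19+1=20 → U
E(4): 4+1=5 → F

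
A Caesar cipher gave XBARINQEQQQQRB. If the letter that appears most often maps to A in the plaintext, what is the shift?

16

The most frequent ciphertext letter is Q (appears 5 times).
Q is position 16; A is position 0.
Shift = 16.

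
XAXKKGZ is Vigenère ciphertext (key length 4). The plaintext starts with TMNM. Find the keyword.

Subtract each crib letter from the matching ciphertext letter (mod 26):
X(23)−T(19)=4 → E
A(0)−M(12)=-12≡14 → O
X(23)−N(13)=10 → K
K(10)−M(12)=-2≡24 → Y

EOKY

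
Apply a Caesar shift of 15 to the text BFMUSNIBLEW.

B(1): 1+15=16 → Q
F(5): 5+15=20 → U
M(12): 12+15=27≡1 → B
U(20): 20+15=35≡9 → J
S(18): 18+15=33≡7 → H
N(13): 13+15=28≡2 → C
I(8): 8+15=23 → X
B(1): 1+15=16 → Q
L(11): 11+15=26≡0 → A
E(4): 4+15=19 → T
W(22): 22+15=37≡11 → L

QUBJHCXQATL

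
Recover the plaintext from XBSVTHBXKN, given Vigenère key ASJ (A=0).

Repeat the key across the ciphertext: ASJASJASJA
X(23)−A(0): 23 → X
B(1)−S(18): -17≡9 → J
S(18)−J(9): 9 → J
V(21)−A(0): 21 → V
T(19)−S(18): 1 → B
H(7)−J(9): -2≡24 → Y
B(1)−A(0): 1 → B
X(23)−S(18): 5 → F
K(10)−J(9): 1 → B
N(13)−A(0): 13 → N

XJJVBYBFBN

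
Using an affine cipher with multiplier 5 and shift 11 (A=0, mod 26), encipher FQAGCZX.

F(5): 5·5+11=36≡10 → K
Q(16): 5·16+11=91≡13 → N
A(0): 5·0+11=11 → L
G(6): 5·6+11=41≡15 → P
C(2): 5·2+11=21 → V
Z(25): 5·25+11=136≡6 → G
X(23): 5·23+11=126≡22 → W

KNLPVGW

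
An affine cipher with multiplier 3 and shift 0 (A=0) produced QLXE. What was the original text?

OVZK

The inverse of 3 mod 26 is 9, since 3·9=27≡1. Apply D(y)=9·(y−0) mod 26:
Q(16): 9·(16−0)=144≡14 → O
L(11): 9·(11−0)=99≡21 → V
X(23): 9·(23−0)=207≡25 → Z
E(4): 9·(4−0)=36≡10 → K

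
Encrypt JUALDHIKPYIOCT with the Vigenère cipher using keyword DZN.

MTNOCULJCBHBFS

Repeat the key across the message: DZNDZNDZNDZNDZ
J(9)+D(3): 12 → M
U(20)+Z(25): 45≡19 → T
A(0)+N(13): 13 → N
L(11)+D(3): 14 → O
D(3)+Z(25): 28≡2 → C
H(7)+N(13): 20 → U
I(8)+D(3): 11 → L
K(10)+Z(25): 35≡9 → J
P(15)+N(13): 28≡2 → C
Y(24)+D(3): 27≡1 → B
I(8)+Z(25): 33≡7 → H
O(14)+N(13): 27≡1 → B
C(2)+D(3): 5 → F
T(19)+Z(25): 44≡18 → S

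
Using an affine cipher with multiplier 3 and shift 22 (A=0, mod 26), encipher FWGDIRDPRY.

LKOFUVFPVQ

F(5): 3·5+22=37≡11 → L
W(22): 3·22+22=88≡10 → K
G(6): 3·6+22=40≡14 → O
D(3): 3·3+22=31≡5 → F
I(8): 3·8+22=46≡20 → U
R(17): 3·17+22=73≡21 → V
D(3): 3·3+22=31≡5 → F
P(15): 3·15+22=67≡15 → P
R(17): 3·17+22=73≡21 → V
Y(24): 3·24+22=94≡16 → Q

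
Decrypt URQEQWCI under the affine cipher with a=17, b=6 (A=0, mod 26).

The inverse of 17 mod 26 is 23, since 17·23=391≡1. Apply D(y)=23·(y−6) mod 26:
U(20): 23·(20−6)=322≡10 → K
R(17): 23·(17−6)=253≡19 → T
Q(16): 23·(16−6)=230≡22 → W
E(4): 23·(4−6)=-46≡6 → G
Q(16): 23·(16−6)=230≡22 → W
W(22): 23·(22−6)=368≡4 → E
C(2): 23·(2−6)=-92≡12 → M
I(8): 23·(8−6)=46≡20 → U

KTWGWEMU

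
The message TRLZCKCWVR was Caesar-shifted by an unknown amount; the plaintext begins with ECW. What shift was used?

15

From the crib: T(19)−E(4)=15, so the shift is 15.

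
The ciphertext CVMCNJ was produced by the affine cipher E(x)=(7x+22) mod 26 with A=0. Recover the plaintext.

The inverse of 7 mod 26 is 15, since 7·15=105≡1. Apply D(y)=15·(y−22) mod 26:
C(2): 15·(2−22)=-300≡12 → M
V(21): 15·(21−22)=-15≡11 → L
M(12): 15·(12−22)=-150≡6 → G
C(2): 15·(2−22)=-300≡12 → M
N(13): 15·(13−22)=-135≡21 → V
J(9): 15·(9−22)=-195≡13 → N

MLGMVN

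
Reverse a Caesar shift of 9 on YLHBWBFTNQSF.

Y(24): 24−9=15 → P
L(11): 11−9=2 → C
H(7): 7−9=-2≡24 → Y
B(1): 1−9=-8≡18 → S
W(22): 22−9=13 → N
B(1): 1−9=-8≡18 → S
F(5): 5−9=-4≡22 → W
T(19): 19−9=10 → K
N(13): 13−9=4 → E
Q(16): 16−9=7 → H
S(18): 18−9=9 → J
F(5): 5−9=-4≡22 → W

PCYSNSWKEHJW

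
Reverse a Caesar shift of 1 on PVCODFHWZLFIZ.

P(15): 15−1=14 → O
V(21): 21−1=20 → U
C(2): 2−1=1 → B
O(14): 14−1=13 → N
D(3): 3−1=2 → C
F(5): 5−1=4 → E
H(7): 7−1=6 → G
W(22): 22−1=21 → V
Z(25): 25−1=24 → Y
L(11): 11−1=10 → K
F(5): 5−1=4 → E
I(8): 8−1=7 → H
Z(25): 25−1=24 → Y

OUBNCEGVYKEHY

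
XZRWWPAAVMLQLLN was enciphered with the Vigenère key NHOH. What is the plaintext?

Repeat the key across the ciphertext: NHOHNHOHNHOHNHO
X(23)−N(13): 10 → K
Z(25)−H(7): 18 → S
R(17)−O(14): 3 → D
W(22)−H(7): 15 → P
W(22)−N(13): 9 → J
P(15)−H(7): 8 → I
A(0)−O(14): -14≡12 → M
A(0)−H(7): -7≡19 → T
V(21)−N(13): 8 → I
M(12)−H(7): 5 → F
L(11)−O(14): -3≡23 → X
Q(16)−H(7): 9 → J
L(11)−N(13): -2≡24 → Y
L(11)−H(7): 4 → E
N(13)−O(14): -1≡25 → Z

KSDPJIMTIFXJYEZ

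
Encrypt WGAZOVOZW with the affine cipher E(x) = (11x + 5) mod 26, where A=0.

W(22): 11·22+5=247≡13 → N
G(6): 11·6+5=71≡19 → T
A(0): 11·0+5=5 → F
Z(25): 11·25+5=280≡20 → U
O(14): 11·14+5=159≡3 → D
V(21): 11·21+5=236≡2 → C
O(14): 11·14+5=159≡3 → D
Z(25): 11·25+5=280≡20 → U
W(22): 11·22+5=247≡13 → N

NTFUDCDUN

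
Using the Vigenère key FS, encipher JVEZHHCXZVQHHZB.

ONJRMZHPENVZMRG

Repeat the key across the message: FSFSFSFSFSFSFSF
J(9)+F(5): 14 → O
V(21)+S(18): 39≡13 → N
E(4)+F(5): 9 → J
Z(25)+S(18): 43≡17 → R
H(7)+F(5): 12 → M
H(7)+S(18): 25 → Z
C(2)+F(5): 7 → H
X(23)+S(18): 41≡15 → P
Z(25)+F(5): 30≡4 → E
V(21)+S(18): 39≡13 → N
Q(16)+F(5): 21 → V
H(7)+S(18): 25 → Z
H(7)+F(5): 12 → M
Z(25)+S(18): 43≡17 → R
B(1)+F(5): 6 → G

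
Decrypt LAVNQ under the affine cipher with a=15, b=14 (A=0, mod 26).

The inverse of 15 mod 26 is 7, since 15·7=105≡1. Apply D(y)=7·(y−14) mod 26:
L(11): 7·(11−14)=-21≡5 → F
A(0): 7·(0−14)=-98≡6 → G
V(21): 7·(21−14)=49≡23 → X
N(13): 7·(13−14)=-7≡19 → T
Q(16): 7·(16−14)=14 → O

FGXTO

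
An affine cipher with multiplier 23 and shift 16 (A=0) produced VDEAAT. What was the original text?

HNEOOZ

The inverse of 23 mod 26 is 17, since 23·17=391≡1. Apply D(y)=17·(y−16) mod 26:
V(21): 17·(21−16)=85≡7 → H
D(3): 17·(3−16)=-221≡13 → N
E(4): 17·(4−16)=-204≡4 → E
A(0): 17·(0−16)=-272≡14 → O
A(0): 17·(0−16)=-272≡14 → O
T(19): 17·(19−16)=51≡25 → Z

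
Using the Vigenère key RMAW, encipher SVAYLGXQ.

Repeat the key across the message: RMAWRMAW
S(18)+R(17): 35≡9 → J
V(21)+M(12): 33≡7 → H
A(0)+A(0): 0 → A
Y(24)+W(22): 46≡20 → U
L(11)+R(17): 28≡2 → C
G(6)+M(12): 18 → S
X(23)+A(0): 23 → X
Q(16)+W(22): 38≡12 → M

JHAUCSXM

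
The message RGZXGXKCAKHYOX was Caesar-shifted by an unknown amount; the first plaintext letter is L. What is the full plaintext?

From the crib: R(17)−L(11)=6, so the shift is 6.
Subtract 6 from each ciphertext letter:
R(17): 17−6=11 → L
G(6): 6−6=0 → A
Z(25): 25−6=19 → T
X(23): 23−6=17 → R
G(6): 6−6=0 → A
X(23): 23−6=17 → R
K(10): 10−6=4 → E
C(2): 2−6=-4≡22 → W
A(0): 0−6=-6≡20 → U
K(10): 10−6=4 → E
H(7): 7−6=1 → B
Y(24): 24−6=18 → S
O(14): 14−6=8 → I
X(23): 23−6=17 → R

LATRAREWUEBSIR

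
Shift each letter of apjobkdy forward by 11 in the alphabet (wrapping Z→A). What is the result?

lauzmvoj

a(0): 0+11=11 → l
p(15): 15+11=26≡0 → a
j(9): 9+11=20 → u
o(14): 14+11=25 → z
b(1): 1+11=12 → m
k(10): 10+11=21 → v
d(3): 3+11=14 → o
y(24): 24+11=35≡9 → j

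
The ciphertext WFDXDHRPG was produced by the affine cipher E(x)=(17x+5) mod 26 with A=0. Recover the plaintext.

BAGYGUQWX

The inverse of 17 mod 26 is 23, since 17·23=391≡1. Apply D(y)=23·(y−5) mod 26:
W(22): 23·(22−5)=391≡1 → B
F(5): 23·(5−5)=0 → A
D(3): 23·(3−5)=-46≡6 → G
X(23): 23·(23−5)=414≡24 → Y
D(3): 23·(3−5)=-46≡6 → G
H(7): 23·(7−5)=46≡20 → U
R(17): 23·(17−5)=276≡16 → Q
P(15): 23·(15−5)=230≡22 → W
G(6): 23·(6−5)=23 → X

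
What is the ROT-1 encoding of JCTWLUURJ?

J(9): 9+1=10 → K
C(2): 2+1=3 → D
T(19): 19+1=20 → U
W(22): 22+1=23 → X
L(11): 11+1=12 → M
U(20): 20+1=21 → V
U(20): 20+1=21 → V
R(17): 17+1=18 → S
J(9): 9+1=10 → K

KDUXMVVSK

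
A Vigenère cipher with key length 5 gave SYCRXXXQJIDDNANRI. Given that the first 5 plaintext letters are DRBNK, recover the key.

PHBEN

Subtract each crib letter from the matching ciphertext letter (mod 26):
S(18)−D(3)=15 → P
Y(24)−R(17)=7 → H
C(2)−B(1)=1 → B
R(17)−N(13)=4 → E
X(23)−K(10)=13 → N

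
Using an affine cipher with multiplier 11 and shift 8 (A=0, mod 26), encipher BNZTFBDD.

B(1): 11·1+8=19 → T
N(13): 11·13+8=151≡21 → V
Z(25): 11·25+8=283≡23 → X
T(19): 11·19+8=217≡9 → J
F(5): 11·5+8=63≡11 → L
B(1): 11·1+8=19 → T
D(3): 11·3+8=41≡15 → P
D(3): 11·3+8=41≡15 → P

TVXJLTPP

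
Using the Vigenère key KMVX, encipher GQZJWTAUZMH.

Repeat the key across the message: KMVXKMVXKMV
G(6)+K(10): 16 → Q
Q(16)+M(12): 28≡2 → C
Z(25)+V(21): 46≡20 → U
J(9)+X(23): 32≡6 → G
W(22)+K(10): 32≡6 → G
T(19)+M(12): 31≡5 → F
A(0)+V(21): 21 → V
U(20)+X(23): 43≡17 → R
Z(25)+K(10): 35≡9 → J
M(12)+M(12): 24 → Y
H(7)+V(21): 28≡2 → C

QCUGGFVRJYC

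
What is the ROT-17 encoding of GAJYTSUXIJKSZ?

G(6): 6+17=23 → X
A(0): 0+17=17 → R
J(9): 9+17=26≡0 → A
Y(24): 24+17=41≡15 → P
T(19): 19+17=36≡10 → K
S(18): 18+17=35≡9 → J
U(20): 20+17=37≡11 → L
X(23): 23+17=40≡14 → O
I(8): 8+17=25 → Z
J(9): 9+17=26≡0 → A
K(10): 10+17=27≡1 → B
S(18): 18+17=35≡9 → J
Z(25): 25+17=42≡16 → Q

XRAPKJLOZABJQ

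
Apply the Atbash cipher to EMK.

E(4) → V(21)
M(12) → N(13)
K(10) → P(15)

VNP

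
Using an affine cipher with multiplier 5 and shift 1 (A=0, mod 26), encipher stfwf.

s(18): 5·18+1=91≡13 → n
t(19): 5·19+1=96≡18 → s
f(5): 5·5+1=26≡0 → a
w(22): 5·22+1=111≡7 → h
f(5): 5·5+1=26≡0 → a

nsaha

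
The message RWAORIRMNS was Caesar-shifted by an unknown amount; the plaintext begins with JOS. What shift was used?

From the crib: R(17)−J(9)=8, so the shift is 8.

8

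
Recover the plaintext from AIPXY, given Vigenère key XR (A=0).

Repeat the key across the ciphertext: XRXRX
A(0)−X(23): -23≡3 → D
I(8)−R(17): -9≡17 → R
P(15)−X(23): -8≡18 → S
X(23)−R(17): 6 → G
Y(24)−X(23): 1 → B

DRSGB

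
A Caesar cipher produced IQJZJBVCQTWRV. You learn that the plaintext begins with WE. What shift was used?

12

From the crib: I(8)−W(22)=-14≡12, so the shift is 12.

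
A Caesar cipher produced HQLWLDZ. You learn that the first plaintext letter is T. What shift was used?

From the crib: H(7)−T(19)=-12≡14, so the shift is 14.

14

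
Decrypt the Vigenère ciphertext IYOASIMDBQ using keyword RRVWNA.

RHTEFIVMGU

Repeat the key across the ciphertext: RRVWNARRVW
I(8)−R(17): -9≡17 → R
Y(24)−R(17): 7 → H
O(14)−V(21): -7≡19 → T
A(0)−W(22): -22≡4 → E
S(18)−N(13): 5 → F
I(8)−A(0): 8 → I
M(12)−R(17): -5≡21 → V
D(3)−R(17): -14≡12 → M
B(1)−V(21): -20≡6 → G
Q(16)−W(22): -6≡20 → U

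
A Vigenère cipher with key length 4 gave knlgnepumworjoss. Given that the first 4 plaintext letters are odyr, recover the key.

Subtract each crib letter from the matching ciphertext letter (mod 26):
k(10)−o(14)=-4≡22 → w
n(13)−d(3)=10 → k
l(11)−y(24)=-13≡13 → n
g(6)−r(17)=-11≡15 → p

wknp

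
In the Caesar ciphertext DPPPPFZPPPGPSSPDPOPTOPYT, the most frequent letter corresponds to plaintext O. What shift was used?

1

The most frequent ciphertext letter is P (appears 12 times).
P is position 15; O is position 14.
Shift = 1.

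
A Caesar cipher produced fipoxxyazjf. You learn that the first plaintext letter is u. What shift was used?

From the crib: f(5)−u(20)=-15≡11, so the shift is 11.

11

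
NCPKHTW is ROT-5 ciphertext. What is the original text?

N(13): 13−5=8 → I
C(2): 2−5=-3≡23 → X
P(15): 15−5=10 → K
K(10): 10−5=5 → F
H(7): 7−5=2 → C
T(19): 19−5=14 → O
W(22): 22−5=17 → R

IXKFCOR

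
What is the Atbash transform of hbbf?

syyu

h(7) → s(18)
b(1) → y(24)
b(1) → y(24)
f(5) → u(20)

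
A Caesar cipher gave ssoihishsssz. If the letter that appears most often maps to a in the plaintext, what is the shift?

The most frequent ciphertext letter is s (appears 6 times).
s is position 18; a is position 0.
Shift = 18.

18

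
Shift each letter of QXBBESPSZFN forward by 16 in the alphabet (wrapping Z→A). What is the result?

GNRRUIFIPVD

Q(16): 16+16=32≡6 → G
X(23): 23+16=39≡13 → N
B(1): 1+16=17 → R
B(1): 1+16=17 → R
E(4): 4+16=20 → U
S(18): 18+16=34≡8 → I
P(15): 15+16=31≡5 → F
S(18): 18+16=34≡8 → I
Z(25): 25+16=41≡15 → P
F(5): 5+16=21 → V
N(13): 13+16=29≡3 → D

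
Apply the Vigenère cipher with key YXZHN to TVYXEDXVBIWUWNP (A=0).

Repeat the key across the message: YXZHNYXZHNYXZHN
T(19)+Y(24): 43≡17 → R
V(21)+X(23): 44≡18 → S
Y(24)+Z(25): 49≡23 → X
X(23)+H(7): 30≡4 → E
E(4)+N(13): 17 → R
D(3)+Y(24): 27≡1 → B
X(23)+X(23): 46≡20 → U
V(21)+Z(25): 46≡20 → U
B(1)+H(7): 8 → I
I(8)+N(13): 21 → V
W(22)+Y(24): 46≡20 → U
U(20)+X(23): 43≡17 → R
W(22)+Z(25): 47≡21 → V
N(13)+H(7): 20 → U
P(15)+N(13): 28≡2 → C

RSXERBUUIVURVUC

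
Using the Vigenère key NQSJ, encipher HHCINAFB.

UXURAQXK

Repeat the key across the message: NQSJNQSJ
H(7)+N(13): 20 → U
H(7)+Q(16): 23 → X
C(2)+S(18): 20 → U
I(8)+J(9): 17 → R
N(13)+N(13): 26≡0 → A
A(0)+Q(16): 16 → Q
F(5)+S(18): 23 → X
B(1)+J(9): 10 → K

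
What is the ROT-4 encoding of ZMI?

DQM

Z(25): 25+4=29≡3 → D
M(12): 12+4=16 → Q
I(8): 8+4=12 → M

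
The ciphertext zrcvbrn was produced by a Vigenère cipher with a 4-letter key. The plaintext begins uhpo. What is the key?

Subtract each crib letter from the matching ciphertext letter (mod 26):
z(25)−u(20)=5 → f
r(17)−h(7)=10 → k
c(2)−p(15)=-13≡13 → n
v(21)−o(14)=7 → h

fknh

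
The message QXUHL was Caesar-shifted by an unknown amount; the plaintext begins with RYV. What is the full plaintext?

From the crib: Q(16)−R(17)=-1≡25, so the shift is 25.
Subtract 25 from each ciphertext letter:
Q(16): 16−25=-9≡17 → R
X(23): 23−25=-2≡24 → Y
U(20): 20−25=-5≡21 → V
H(7): 7−25=-18≡8 → I
L(11): 11−25=-14≡12 → M

RYVIM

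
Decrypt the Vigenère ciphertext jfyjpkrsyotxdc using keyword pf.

Repeat the key across the ciphertext: pfpfpfpfpfpfpf
j(9)−p(15): -6≡20 → u
f(5)−f(5): 0 → a
y(24)−p(15): 9 → j
j(9)−f(5): 4 → e
p(15)−p(15): 0 → a
k(10)−f(5): 5 → f
r(17)−p(15): 2 → c
s(18)−f(5): 13 → n
y(24)−p(15): 9 → j
o(14)−f(5): 9 → j
t(19)−p(15): 4 → e
x(23)−f(5): 18 → s
d(3)−p(15): -12≡14 → o
c(2)−f(5): -3≡23 → x

uajeafcnjjesox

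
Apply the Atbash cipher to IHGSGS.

I(8) → R(17)
H(7) → S(18)
G(6) → T(19)
S(18) → H(7)
G(6) → T(19)
S(18) → H(7)

RSTHTH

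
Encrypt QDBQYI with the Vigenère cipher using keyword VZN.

Repeat the key across the message: VZNVZN
Q(16)+V(21): 37≡11 → L
D(3)+Z(25): 28≡2 → C
B(1)+N(13): 14 → O
Q(16)+V(21): 37≡11 → L
Y(24)+Z(25): 49≡23 → X
I(8)+N(13): 21 → V

LCOLXV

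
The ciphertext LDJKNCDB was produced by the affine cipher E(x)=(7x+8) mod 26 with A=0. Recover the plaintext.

TDPEXODZ

The inverse of 7 mod 26 is 15, since 7·15=105≡1. Apply D(y)=15·(y−8) mod 26:
L(11): 15·(11−8)=45≡19 → T
D(3): 15·(3−8)=-75≡3 → D
J(9): 15·(9−8)=15 → P
K(10): 15·(10−8)=30≡4 → E
N(13): 15·(13−8)=75≡23 → X
C(2): 15·(2−8)=-90≡14 → O
D(3): 15·(3−8)=-75≡3 → D
B(1): 15·(1−8)=-105≡25 → Z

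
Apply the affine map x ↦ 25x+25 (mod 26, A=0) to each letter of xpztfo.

x(23): 25·23+25=600≡2 → c
p(15): 25·15+25=400≡10 → k
z(25): 25·25+25=650≡0 → a
t(19): 25·19+25=500≡6 → g
f(5): 25·5+25=150≡20 → u
o(14): 25·14+25=375≡11 → l

ckagul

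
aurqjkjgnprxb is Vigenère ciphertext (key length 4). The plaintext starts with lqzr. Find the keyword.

Subtract each crib letter from the matching ciphertext letter (mod 26):
a(0)−l(11)=-11≡15 → p
u(20)−q(16)=4 → e
r(17)−z(25)=-8≡18 → s
q(16)−r(17)=-1≡25 → z

pesz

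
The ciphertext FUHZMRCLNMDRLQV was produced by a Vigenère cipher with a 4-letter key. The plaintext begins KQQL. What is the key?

VERO

Subtract each crib letter from the matching ciphertext letter (mod 26):
F(5)−K(10)=-5≡21 → V
U(20)−Q(16)=4 → E
H(7)−Q(16)=-9≡17 → R
Z(25)−L(11)=14 → O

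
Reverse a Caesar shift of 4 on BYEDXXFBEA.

XUAZTTBXAW

B(1): 1−4=-3≡23 → X
Y(24): 24−4=20 → U
E(4): 4−4=0 → A
D(3): 3−4=-1≡25 → Z
X(23): 23−4=19 → T
X(23): 23−4=19 → T
F(5): 5−4=1 → B
B(1): 1−4=-3≡23 → X
E(4): 4−4=0 → A
A(0): 0−4=-4≡22 → W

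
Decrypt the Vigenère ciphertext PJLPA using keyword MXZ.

Repeat the key across the ciphertext: MXZMX
P(15)−M(12): 3 → D
J(9)−X(23): -14≡12 → M
L(11)−Z(25): -14≡12 → M
P(15)−M(12): 3 → D
A(0)−X(23): -23≡3 → D

DMMDD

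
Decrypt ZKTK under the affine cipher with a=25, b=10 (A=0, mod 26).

LARA

The inverse of 25 mod 26 is 25, since 25·25=625≡1. Apply D(y)=25·(y−10) mod 26:
Z(25): 25·(25−10)=375≡11 → L
K(10): 25·(10−10)=0 → A
T(19): 25·(19−10)=225≡17 → R
K(10): 25·(10−10)=0 → A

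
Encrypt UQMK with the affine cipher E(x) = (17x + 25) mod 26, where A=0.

BLVN

U(20): 17·20+25=365≡1 → B
Q(16): 17·16+25=297≡11 → L
M(12): 17·12+25=229≡21 → V
K(10): 17·10+25=195≡13 → N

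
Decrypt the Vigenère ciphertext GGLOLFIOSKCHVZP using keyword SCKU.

Repeat the key across the ciphertext: SCKUSCKUSCKUSCK
G(6)−S(18): -12≡14 → O
G(6)−C(2): 4 → E
L(11)−K(10): 1 → B
O(14)−U(20): -6≡20 → U
L(11)−S(18): -7≡19 → T
F(5)−C(2): 3 → D
I(8)−K(10): -2≡24 → Y
O(14)−U(20): -6≡20 → U
S(18)−S(18): 0 → A
K(10)−C(2): 8 → I
C(2)−K(10): -8≡18 → S
H(7)−U(20): -13≡13 → N
V(21)−S(18): 3 → D
Z(25)−C(2): 23 → X
P(15)−K(10): 5 → F

OEBUTDYUAISNDXF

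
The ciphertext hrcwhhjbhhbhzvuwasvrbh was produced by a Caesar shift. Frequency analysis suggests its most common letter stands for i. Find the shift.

25

The most frequent ciphertext letter is h (appears 7 times).
h is position 7; i is position 8.
Shift = -1≡25.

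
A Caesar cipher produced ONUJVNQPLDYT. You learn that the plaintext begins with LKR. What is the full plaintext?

From the crib: O(14)−L(11)=3, so the shift is 3.
Subtract 3 from each ciphertext letter:
O(14): 14−3=11 → L
N(13): 13−3=10 → K
U(20): 20−3=17 → R
J(9): 9−3=6 → G
V(21): 21−3=18 → S
N(13): 13−3=10 → K
Q(16): 16−3=13 → N
P(15): 15−3=12 → M
L(11): 11−3=8 → I
D(3): 3−3=0 → A
Y(24): 24−3=21 → V
T(19): 19−3=16 → Q

LKRGSKNMIAVQ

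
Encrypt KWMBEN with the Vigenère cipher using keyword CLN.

Repeat the key across the message: CLNCLN
K(10)+C(2): 12 → M
W(22)+L(11): 33≡7 → H
M(12)+N(13): 25 → Z
B(1)+C(2): 3 → D
E(4)+L(11): 15 → P
N(13)+N(13): 26≡0 → A

MHZDPA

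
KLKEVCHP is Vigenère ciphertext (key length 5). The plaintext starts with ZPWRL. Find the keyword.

Subtract each crib letter from the matching ciphertext letter (mod 26):
K(10)−Z(25)=-15≡11 → L
L(11)−P(15)=-4≡22 → W
K(10)−W(22)=-12≡14 → O
E(4)−R(17)=-13≡13 → N
V(21)−L(11)=10 → K

LWONK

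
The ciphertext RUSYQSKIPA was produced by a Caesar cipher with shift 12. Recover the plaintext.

R(17): 17−12=5 → F
U(20): 20−12=8 → I
S(18): 18−12=6 → G
Y(24): 24−12=12 → M
Q(16): 16−12=4 → E
S(18): 18−12=6 → G
K(10): 10−12=-2≡24 → Y
I(8): 8−12=-4≡22 → W
P(15): 15−12=3 → D
A(0): 0−12=-12≡14 → O

FIGMEGYWDO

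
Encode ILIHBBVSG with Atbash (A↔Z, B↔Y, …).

RORSYYEHT

I(8) → R(17)
L(11) → O(14)
I(8) → R(17)
H(7) → S(18)
B(1) → Y(24)
B(1) → Y(24)
V(21) → E(4)
S(18) → H(7)
G(6) → T(19)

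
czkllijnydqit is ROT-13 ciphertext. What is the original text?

c(2): 2−13=-11≡15 → p
z(25): 25−13=12 → m
k(10): 10−13=-3≡23 → x
l(11): 11−13=-2≡24 → y
l(11): 11−13=-2≡24 → y
i(8): 8−13=-5≡21 → v
j(9): 9−13=-4≡22 → w
n(13): 13−13=0 → a
y(24): 24−13=11 → l
d(3): 3−13=-10≡16 → q
q(16): 16−13=3 → d
i(8): 8−13=-5≡21 → v
t(19): 19−13=6 → g

pmxyyvwalqdvg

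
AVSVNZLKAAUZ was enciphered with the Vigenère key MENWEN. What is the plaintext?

Repeat the key across the ciphertext: MENWENMENWEN
A(0)−M(12): -12≡14 → O
V(21)−E(4): 17 → R
S(18)−N(13): 5 → F
V(21)−W(22): -1≡25 → Z
N(13)−E(4): 9 → J
Z(25)−N(13): 12 → M
L(11)−M(12): -1≡25 → Z
K(10)−E(4): 6 → G
A(0)−N(13): -13≡13 → N
A(0)−W(22): -22≡4 → E
U(20)−E(4): 16 → Q
Z(25)−N(13): 12 → M

ORFZJMZGNEQM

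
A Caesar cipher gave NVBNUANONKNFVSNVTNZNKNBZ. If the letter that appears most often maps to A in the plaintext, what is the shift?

13

The most frequent ciphertext letter is N (appears 9 times).
N is position 13; A is position 0.
Shift = 13.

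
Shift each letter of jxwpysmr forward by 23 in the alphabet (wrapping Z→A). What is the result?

j(9): 9+23=32≡6 → g
x(23): 23+23=46≡20 → u
w(22): 22+23=45≡19 → t
p(15): 15+23=38≡12 → m
y(24): 24+23=47≡21 → v
s(18): 18+23=41≡15 → p
m(12): 12+23=35≡9 → j
r(17): 17+23=40≡14 → o

gutmvpjo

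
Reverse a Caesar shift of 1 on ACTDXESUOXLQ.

ZBSCWDRTNWKP

A(0): 0−1=-1≡25 → Z
C(2): 2−1=1 → B
T(19): 19−1=18 → S
D(3): 3−1=2 → C
X(23): 23−1=22 → W
E(4): 4−1=3 → D
S(18): 18−1=17 → R
U(20): 20−1=19 → T
O(14): 14−1=13 → N
X(23): 23−1=22 → W
L(11): 11−1=10 → K
Q(16): 16−1=15 → P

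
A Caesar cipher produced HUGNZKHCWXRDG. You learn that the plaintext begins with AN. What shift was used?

7

From the crib: H(7)−A(0)=7, so the shift is 7.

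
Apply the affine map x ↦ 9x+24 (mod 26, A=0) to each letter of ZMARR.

Z(25): 9·25+24=249≡15 → P
M(12): 9·12+24=132≡2 → C
A(0): 9·0+24=24 → Y
R(17): 9·17+24=177≡21 → V
R(17): 9·17+24=177≡21 → V

PCYVV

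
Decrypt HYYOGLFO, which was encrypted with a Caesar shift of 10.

XOOEWBVE

H(7): 7−10=-3≡23 → X
Y(24): 24−10=14 → O
Y(24): 24−10=14 → O
O(14): 14−10=4 → E
G(6): 6−10=-4≡22 → W
L(11): 11−10=1 → B
F(5): 5−10=-5≡21 → V
O(14): 14−10=4 → E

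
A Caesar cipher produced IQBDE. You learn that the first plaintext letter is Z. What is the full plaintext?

From the crib: I(8)−Z(25)=-17≡9, so the shift is 9.
Subtract 9 from each ciphertext letter:
I(8): 8−9=-1≡25 → Z
Q(16): 16−9=7 → H
B(1): 1−9=-8≡18 → S
D(3): 3−9=-6≡20 → U
E(4): 4−9=-5≡21 → V

ZHSUV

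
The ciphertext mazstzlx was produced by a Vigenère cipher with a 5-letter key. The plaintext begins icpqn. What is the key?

eykcg

Subtract each crib letter from the matching ciphertext letter (mod 26):
m(12)−i(8)=4 → e
a(0)−c(2)=-2≡24 → y
z(25)−p(15)=10 → k
s(18)−q(16)=2 → c
t(19)−n(13)=6 → g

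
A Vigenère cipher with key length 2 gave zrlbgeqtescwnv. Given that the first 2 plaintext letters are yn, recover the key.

be

Subtract each crib letter from the matching ciphertext letter (mod 26):
z(25)−y(24)=1 → b
r(17)−n(13)=4 → e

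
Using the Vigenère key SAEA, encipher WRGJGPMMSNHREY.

Repeat the key across the message: SAEASAEASAEASA
W(22)+S(18): 40≡14 → O
R(17)+A(0): 17 → R
G(6)+E(4): 10 → K
J(9)+A(0): 9 → J
G(6)+S(18): 24 → Y
P(15)+A(0): 15 → P
M(12)+E(4): 16 → Q
M(12)+A(0): 12 → M
S(18)+S(18): 36≡10 → K
N(13)+A(0): 13 → N
H(7)+E(4): 11 → L
R(17)+A(0): 17 → R
E(4)+S(18): 22 → W
Y(24)+A(0): 24 → Y

ORKJYPQMKNLRWY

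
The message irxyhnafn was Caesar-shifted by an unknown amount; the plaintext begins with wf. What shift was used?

From the crib: i(8)−w(22)=-14≡12, so the shift is 12.

12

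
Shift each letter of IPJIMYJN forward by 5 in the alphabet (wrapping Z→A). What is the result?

I(8): 8+5=13 → N
P(15): 15+5=20 → U
J(9): 9+5=14 → O
I(8): 8+5=13 → N
M(12): 12+5=17 → R
Y(24): 24+5=29≡3 → D
J(9): 9+5=14 → O
N(13): 13+5=18 → S

NUONRDOS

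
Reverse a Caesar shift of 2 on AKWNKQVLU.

YIULIOTJS

A(0): 0−2=-2≡24 → Y
K(10): 10−2=8 → I
W(22): 22−2=20 → U
N(13): 13−2=11 → L
K(10): 10−2=8 → I
Q(16): 16−2=14 → O
V(21): 21−2=19 → T
L(11): 11−2=9 → J
U(20): 20−2=18 → S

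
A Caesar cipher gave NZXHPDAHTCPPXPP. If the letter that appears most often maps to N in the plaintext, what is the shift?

2

The most frequent ciphertext letter is P (appears 5 times).
P is position 15; N is position 13.
Shift = 2.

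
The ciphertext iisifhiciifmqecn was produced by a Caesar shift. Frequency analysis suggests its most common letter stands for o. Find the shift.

20

The most frequent ciphertext letter is i (appears 6 times).
i is position 8; o is position 14.
Shift = -6≡20.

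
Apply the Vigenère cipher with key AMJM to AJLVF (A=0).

AVUHF

Repeat the key across the message: AMJMA
A(0)+A(0): 0 → A
J(9)+M(12): 21 → V
L(11)+J(9): 20 → U
V(21)+M(12): 33≡7 → H
F(5)+A(0): 5 → F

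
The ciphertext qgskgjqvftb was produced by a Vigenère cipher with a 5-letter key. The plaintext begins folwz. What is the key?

lshoh

Subtract each crib letter from the matching ciphertext letter (mod 26):
q(16)−f(5)=11 → l
g(6)−o(14)=-8≡18 → s
s(18)−l(11)=7 → h
k(10)−w(22)=-12≡14 → o
g(6)−z(25)=-19≡7 → h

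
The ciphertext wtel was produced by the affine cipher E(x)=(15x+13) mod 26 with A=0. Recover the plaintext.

The inverse of 15 mod 26 is 7, since 15·7=105≡1. Apply D(y)=7·(y−13) mod 26:
w(22): 7·(22−13)=63≡11 → l
t(19): 7·(19−13)=42≡16 → q
e(4): 7·(4−13)=-63≡15 → p
l(11): 7·(11−13)=-14≡12 → m

lqpm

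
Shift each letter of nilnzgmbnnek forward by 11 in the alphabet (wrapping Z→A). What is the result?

ytwykrxmyypv

n(13): 13+11=24 → y
i(8): 8+11=19 → t
l(11): 11+11=22 → w
n(13): 13+11=24 → y
z(25): 25+11=36≡10 → k
g(6): 6+11=17 → r
m(12): 12+11=23 → x
b(1): 1+11=12 → m
n(13): 13+11=24 → y
n(13): 13+11=24 → y
e(4): 4+11=15 → p
k(10): 10+11=21 → v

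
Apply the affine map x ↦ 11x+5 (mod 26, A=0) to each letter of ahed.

fexm

a(0): 11·0+5=5 → f
h(7): 11·7+5=82≡4 → e
e(4): 11·4+5=49≡23 → x
d(3): 11·3+5=38≡12 → m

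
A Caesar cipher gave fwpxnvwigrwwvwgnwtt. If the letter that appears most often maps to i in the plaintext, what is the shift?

The most frequent ciphertext letter is w (appears 6 times).
w is position 22; i is position 8.
Shift = 14.

14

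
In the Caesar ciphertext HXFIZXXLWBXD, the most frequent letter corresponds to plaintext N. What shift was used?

The most frequent ciphertext letter is X (appears 4 times).
X is position 23; N is position 13.
Shift = 10.

10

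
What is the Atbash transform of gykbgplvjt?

tbpytkoeqg

g(6) → t(19)
y(24) → b(1)
k(10) → p(15)
b(1) → y(24)
g(6) → t(19)
p(15) → k(10)
l(11) → o(14)
v(21) → e(4)
j(9) → q(16)
t(19) → g(6)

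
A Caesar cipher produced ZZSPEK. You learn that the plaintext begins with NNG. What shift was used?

From the crib: Z(25)−N(13)=12, so the shift is 12.

12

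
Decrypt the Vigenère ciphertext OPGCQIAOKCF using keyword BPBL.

Repeat the key across the ciphertext: BPBLBPBLBPB
O(14)−B(1): 13 → N
P(15)−P(15): 0 → A
G(6)−B(1): 5 → F
C(2)−L(11): -9≡17 → R
Q(16)−B(1): 15 → P
I(8)−P(15): -7≡19 → T
A(0)−B(1): -1≡25 → Z
O(14)−L(11): 3 → D
K(10)−B(1): 9 → J
C(2)−P(15): -13≡13 → N
F(5)−B(1): 4 → E

NAFRPTZDJNE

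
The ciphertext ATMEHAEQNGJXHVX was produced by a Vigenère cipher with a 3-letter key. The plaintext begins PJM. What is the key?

Subtract each crib letter from the matching ciphertext letter (mod 26):
A(0)−P(15)=-15≡11 → L
T(19)−J(9)=10 → K
M(12)−M(12)=0 → A

LKA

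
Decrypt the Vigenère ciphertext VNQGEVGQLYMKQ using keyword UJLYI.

BEFIWBXFNQSBF

Repeat the key across the ciphertext: UJLYIUJLYIUJL
V(21)−U(20): 1 → B
N(13)−J(9): 4 → E
Q(16)−L(11): 5 → F
G(6)−Y(24): -18≡8 → I
E(4)−I(8): -4≡22 → W
V(21)−U(20): 1 → B
G(6)−J(9): -3≡23 → X
Q(16)−L(11): 5 → F
L(11)−Y(24): -13≡13 → N
Y(24)−I(8): 16 → Q
M(12)−U(20): -8≡18 → S
K(10)−J(9): 1 → B
Q(16)−L(11): 5 → F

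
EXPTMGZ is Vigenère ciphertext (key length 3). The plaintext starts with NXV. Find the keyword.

Subtract each crib letter from the matching ciphertext letter (mod 26):
E(4)−N(13)=-9≡17 → R
X(23)−X(23)=0 → A
P(15)−V(21)=-6≡20 → U

RAU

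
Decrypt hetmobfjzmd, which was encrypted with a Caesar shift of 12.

vshacptxnar

h(7): 7−12=-5≡21 → v
e(4): 4−12=-8≡18 → s
t(19): 19−12=7 → h
m(12): 12−12=0 → a
o(14): 14−12=2 → c
b(1): 1−12=-11≡15 → p
f(5): 5−12=-7≡19 → t
j(9): 9−12=-3≡23 → x
z(25): 25−12=13 → n
m(12): 12−12=0 → a
d(3): 3−12=-9≡17 → r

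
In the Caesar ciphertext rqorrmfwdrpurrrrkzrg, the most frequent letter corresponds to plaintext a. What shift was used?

17

The most frequent ciphertext letter is r (appears 9 times).
r is position 17; a is position 0.
Shift = 17.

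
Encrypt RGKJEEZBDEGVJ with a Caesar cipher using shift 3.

UJNMHHCEGHJYM

R(17): 17+3=20 → U
G(6): 6+3=9 → J
K(10): 10+3=13 → N
J(9): 9+3=12 → M
E(4): 4+3=7 → H
E(4): 4+3=7 → H
Z(25): 25+3=28≡2 → C
B(1): 1+3=4 → E
D(3): 3+3=6 → G
E(4): 4+3=7 → H
G(6): 6+3=9 → J
V(21): 21+3=24 → Y
J(9): 9+3=12 → M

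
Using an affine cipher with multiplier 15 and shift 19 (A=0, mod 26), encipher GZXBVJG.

G(6): 15·6+19=109≡5 → F
Z(25): 15·25+19=394≡4 → E
X(23): 15·23+19=364≡0 → A
B(1): 15·1+19=34≡8 → I
V(21): 15·21+19=334≡22 → W
J(9): 15·9+19=154≡24 → Y
G(6): 15·6+19=109≡5 → F

FEAIWYF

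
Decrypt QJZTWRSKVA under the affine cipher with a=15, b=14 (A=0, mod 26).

ORZJEVCYXG

The inverse of 15 mod 26 is 7, since 15·7=105≡1. Apply D(y)=7·(y−14) mod 26:
Q(16): 7·(16−14)=14 → O
J(9): 7·(9−14)=-35≡17 → R
Z(25): 7·(25−14)=77≡25 → Z
T(19): 7·(19−14)=35≡9 → J
W(22): 7·(22−14)=56≡4 → E
R(17): 7·(17−14)=21 → V
S(18): 7·(18−14)=28≡2 → C
K(10): 7·(10−14)=-28≡24 → Y
V(21): 7·(21−14)=49≡23 → X
A(0): 7·(0−14)=-98≡6 → G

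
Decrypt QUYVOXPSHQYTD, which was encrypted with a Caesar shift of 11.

FJNKDMEHWFNIS

Q(16): 16−11=5 → F
U(20): 20−11=9 → J
Y(24): 24−11=13 → N
V(21): 21−11=10 → K
O(14): 14−11=3 → D
X(23): 23−11=12 → M
P(15): 15−11=4 → E
S(18): 18−11=7 → H
H(7): 7−11=-4≡22 → W
Q(16): 16−11=5 → F
Y(24): 24−11=13 → N
T(19): 19−11=8 → I
D(3): 3−11=-8≡18 → S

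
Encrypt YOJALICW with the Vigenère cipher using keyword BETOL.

Repeat the key across the message: BETOLBET
Y(24)+B(1): 25 → Z
O(14)+E(4): 18 → S
J(9)+T(19): 28≡2 → C
A(0)+O(14): 14 → O
L(11)+L(11): 22 → W
I(8)+B(1): 9 → J
C(2)+E(4): 6 → G
W(22)+T(19): 41≡15 → P

ZSCOWJGP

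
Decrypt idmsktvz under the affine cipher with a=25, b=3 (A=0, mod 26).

varltkie

The inverse of 25 mod 26 is 25, since 25·25=625≡1. Apply D(y)=25·(y−3) mod 26:
i(8): 25·(8−3)=125≡21 → v
d(3): 25·(3−3)=0 → a
m(12): 25·(12−3)=225≡17 → r
s(18): 25·(18−3)=375≡11 → l
k(10): 25·(10−3)=175≡19 → t
t(19): 25·(19−3)=400≡10 → k
v(21): 25·(21−3)=450≡8 → i
z(25): 25·(25−3)=550≡4 → e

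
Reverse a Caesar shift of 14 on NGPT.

N(13): 13−14=-1≡25 → Z
G(6): 6−14=-8≡18 → S
P(15): 15−14=1 → B
T(19): 19−14=5 → F

ZSBF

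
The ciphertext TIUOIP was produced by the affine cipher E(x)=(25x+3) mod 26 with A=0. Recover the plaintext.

The inverse of 25 mod 26 is 25, since 25·25=625≡1. Apply D(y)=25·(y−3) mod 26:
T(19): 25·(19−3)=400≡10 → K
I(8): 25·(8−3)=125≡21 → V
U(20): 25·(20−3)=425≡9 → J
O(14): 25·(14−3)=275≡15 → P
I(8): 25·(8−3)=125≡21 → V
P(15): 25·(15−3)=300≡14 → O

KVJPVO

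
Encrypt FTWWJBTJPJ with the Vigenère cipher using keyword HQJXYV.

MJFTHWAZYG

Repeat the key across the message: HQJXYVHQJX
F(5)+H(7): 12 → M
T(19)+Q(16): 35≡9 → J
W(22)+J(9): 31≡5 → F
W(22)+X(23): 45≡19 → T
J(9)+Y(24): 33≡7 → H
B(1)+V(21): 22 → W
T(19)+H(7): 26≡0 → A
J(9)+Q(16): 25 → Z
P(15)+J(9): 24 → Y
J(9)+X(23): 32≡6 → G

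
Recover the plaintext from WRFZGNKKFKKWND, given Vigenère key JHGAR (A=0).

Repeat the key across the ciphertext: JHGARJHGARJHGA
W(22)−J(9): 13 → N
R(17)−H(7): 10 → K
F(5)−G(6): -1≡25 → Z
Z(25)−A(0): 25 → Z
G(6)−R(17): -11≡15 → P
N(13)−J(9): 4 → E
K(10)−H(7): 3 → D
K(10)−G(6): 4 → E
F(5)−A(0): 5 → F
K(10)−R(17): -7≡19 → T
K(10)−J(9): 1 → B
W(22)−H(7): 15 → P
N(13)−G(6): 7 → H
D(3)−A(0): 3 → D

NKZZPEDEFTBPHD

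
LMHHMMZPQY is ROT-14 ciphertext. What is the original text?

L(11): 11−14=-3≡23 → X
M(12): 12−14=-2≡24 → Y
H(7): 7−14=-7≡19 → T
H(7): 7−14=-7≡19 → T
M(12): 12−14=-2≡24 → Y
M(12): 12−14=-2≡24 → Y
Z(25): 25−14=11 → L
P(15): 15−14=1 → B
Q(16): 16−14=2 → C
Y(24): 24−14=10 → K

XYTTYYLBCK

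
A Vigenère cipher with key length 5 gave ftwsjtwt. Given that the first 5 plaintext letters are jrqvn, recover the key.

Subtract each crib letter from the matching ciphertext letter (mod 26):
f(5)−j(9)=-4≡22 → w
t(19)−r(17)=2 → c
w(22)−q(16)=6 → g
s(18)−v(21)=-3≡23 → x
j(9)−n(13)=-4≡22 → w

wcgxw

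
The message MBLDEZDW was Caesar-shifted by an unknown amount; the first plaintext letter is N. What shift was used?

From the crib: M(12)−N(13)=-1≡25, so the shift is 25.

25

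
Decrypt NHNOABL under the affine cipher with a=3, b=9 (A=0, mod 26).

The inverse of 3 mod 26 is 9, since 3·9=27≡1. Apply D(y)=9·(y−9) mod 26:
N(13): 9·(13−9)=36≡10 → K
H(7): 9·(7−9)=-18≡8 → I
N(13): 9·(13−9)=36≡10 → K
O(14): 9·(14−9)=45≡19 → T
A(0): 9·(0−9)=-81≡23 → X
B(1): 9·(1−9)=-72≡6 → G
L(11): 9·(11−9)=18 → S

KIKTXGS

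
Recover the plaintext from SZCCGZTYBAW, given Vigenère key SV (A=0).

AEKHOEBDJFE

Repeat the key across the ciphertext: SVSVSVSVSVS
S(18)−S(18): 0 → A
Z(25)−V(21): 4 → E
C(2)−S(18): -16≡10 → K
C(2)−V(21): -19≡7 → H
G(6)−S(18): -12≡14 → O
Z(25)−V(21): 4 → E
T(19)−S(18): 1 → B
Y(24)−V(21): 3 → D
B(1)−S(18): -17≡9 → J
A(0)−V(21): -21≡5 → F
W(22)−S(18): 4 → E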